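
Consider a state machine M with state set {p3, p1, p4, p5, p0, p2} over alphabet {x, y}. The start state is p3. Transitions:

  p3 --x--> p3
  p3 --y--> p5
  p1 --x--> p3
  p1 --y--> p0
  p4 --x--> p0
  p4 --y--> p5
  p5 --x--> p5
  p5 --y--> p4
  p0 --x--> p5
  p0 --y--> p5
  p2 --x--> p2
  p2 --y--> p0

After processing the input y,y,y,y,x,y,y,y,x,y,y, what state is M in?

p3 → p5 → p4 → p5 → p4 → p0 → p5 → p4 → p5 → p5 → p4 → p5

p5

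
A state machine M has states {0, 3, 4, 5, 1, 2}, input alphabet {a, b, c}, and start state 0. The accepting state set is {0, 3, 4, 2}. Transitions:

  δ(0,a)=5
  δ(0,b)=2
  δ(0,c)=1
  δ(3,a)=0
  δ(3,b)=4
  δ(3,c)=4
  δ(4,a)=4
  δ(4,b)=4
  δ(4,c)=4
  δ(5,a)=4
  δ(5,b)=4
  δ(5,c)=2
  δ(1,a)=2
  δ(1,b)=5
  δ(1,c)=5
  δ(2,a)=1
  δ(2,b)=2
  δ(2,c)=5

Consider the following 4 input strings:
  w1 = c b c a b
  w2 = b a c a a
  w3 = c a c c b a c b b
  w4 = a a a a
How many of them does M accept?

3

w1: 0 → 1 → 5 → 2 → 1 → 5  → end 5, rejected
w2: 0 → 2 → 1 → 5 → 4 → 4  → end 4, accepted
w3: 0 → 1 → 2 → 5 → 2 → 2 → 1 → 5 → 4 → 4  → end 4, accepted
w4: 0 → 5 → 4 → 4 → 4  → end 4, accepted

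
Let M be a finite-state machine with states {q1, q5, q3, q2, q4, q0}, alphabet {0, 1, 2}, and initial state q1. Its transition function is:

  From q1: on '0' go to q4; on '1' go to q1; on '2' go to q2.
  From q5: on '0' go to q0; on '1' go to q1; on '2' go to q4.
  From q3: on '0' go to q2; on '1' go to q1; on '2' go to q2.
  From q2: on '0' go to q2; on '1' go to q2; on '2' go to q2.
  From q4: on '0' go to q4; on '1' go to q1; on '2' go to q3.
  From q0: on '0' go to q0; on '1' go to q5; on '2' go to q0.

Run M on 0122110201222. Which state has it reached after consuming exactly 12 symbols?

q2

start at q1
read '0': q1 → q4
read '1': q4 → q1
read '2': q1 → q2
read '2': q2 → q2
read '1': q2 → q2
read '1': q2 → q2
read '0': q2 → q2
read '2': q2 → q2
read '0': q2 → q2
read '1': q2 → q2
read '2': q2 → q2
read '2': q2 → q2
After 12 symbols: q2.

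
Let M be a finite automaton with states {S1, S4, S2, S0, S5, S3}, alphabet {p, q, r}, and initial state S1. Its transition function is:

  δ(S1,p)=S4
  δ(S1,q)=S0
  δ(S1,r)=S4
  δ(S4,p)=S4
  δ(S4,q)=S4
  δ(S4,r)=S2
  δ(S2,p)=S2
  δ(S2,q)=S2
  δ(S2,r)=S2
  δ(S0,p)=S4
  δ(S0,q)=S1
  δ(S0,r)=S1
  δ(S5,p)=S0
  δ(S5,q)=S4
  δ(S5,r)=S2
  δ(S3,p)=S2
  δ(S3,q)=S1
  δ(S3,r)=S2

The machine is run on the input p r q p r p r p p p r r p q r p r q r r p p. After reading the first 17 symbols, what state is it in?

S2

S1 → S4 → S2 → S2 → S2 → S2 → S2 → S2 → S2 → S2 → S2 → S2 → S2 → S2 → S2 → S2 → S2 → S2
After 17 symbols: S2.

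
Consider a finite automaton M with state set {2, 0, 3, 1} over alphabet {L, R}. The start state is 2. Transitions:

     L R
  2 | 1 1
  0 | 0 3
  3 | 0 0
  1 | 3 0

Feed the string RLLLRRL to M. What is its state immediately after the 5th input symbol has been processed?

3

start at 2
read 'R': 2 → 1
read 'L': 1 → 3
read 'L': 3 → 0
read 'L': 0 → 0
read 'R': 0 → 3
After 5 symbols: 3.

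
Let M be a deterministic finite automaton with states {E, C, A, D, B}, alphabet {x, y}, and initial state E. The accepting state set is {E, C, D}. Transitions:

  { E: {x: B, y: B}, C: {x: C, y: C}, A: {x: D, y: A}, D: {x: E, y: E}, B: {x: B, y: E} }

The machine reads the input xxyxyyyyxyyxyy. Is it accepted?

No

Trace: E -x-> B -x-> B -y-> E -x-> B -y-> E -y-> B -y-> E -y-> B -x-> B -y-> E -y-> B -x-> B -y-> E -y-> B
End state B is not accepting.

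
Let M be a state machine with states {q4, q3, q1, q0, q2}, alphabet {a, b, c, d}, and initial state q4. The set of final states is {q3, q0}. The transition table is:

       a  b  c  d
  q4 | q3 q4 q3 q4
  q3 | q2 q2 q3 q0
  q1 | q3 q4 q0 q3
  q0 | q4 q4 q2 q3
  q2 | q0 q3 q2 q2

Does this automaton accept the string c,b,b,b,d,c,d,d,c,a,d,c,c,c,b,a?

Trace: q4 -c-> q3 -b-> q2 -b-> q3 -b-> q2 -d-> q2 -c-> q2 -d-> q2 -d-> q2 -c-> q2 -a-> q0 -d-> q3 -c-> q3 -c-> q3 -c-> q3 -b-> q2 -a-> q0
End state q0 is accepting.

Yes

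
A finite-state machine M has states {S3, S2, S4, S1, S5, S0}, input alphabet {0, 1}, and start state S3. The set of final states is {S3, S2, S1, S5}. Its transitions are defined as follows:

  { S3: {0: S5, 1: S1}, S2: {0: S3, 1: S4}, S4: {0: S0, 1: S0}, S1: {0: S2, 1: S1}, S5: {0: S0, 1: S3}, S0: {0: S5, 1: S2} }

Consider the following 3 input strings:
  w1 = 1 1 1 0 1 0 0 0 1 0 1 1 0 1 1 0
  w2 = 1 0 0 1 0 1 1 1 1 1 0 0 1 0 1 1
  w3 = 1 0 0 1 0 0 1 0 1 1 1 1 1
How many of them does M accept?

2

w1:
  start at S3
  read '1': S3 → S1
  read '1': S1 → S1
  read '1': S1 → S1
  read '0': S1 → S2
  read '1': S2 → S4
  read '0': S4 → S0
  read '0': S0 → S5
  read '0': S5 → S0
  read '1': S0 → S2
  read '0': S2 → S3
  read '1': S3 → S1
  read '1': S1 → S1
  read '0': S1 → S2
  read '1': S2 → S4
  read '1': S4 → S0
  read '0': S0 → S5
  end S5, accepted
w2:
  start at S3
  read '1': S3 → S1
  read '0': S1 → S2
  read '0': S2 → S3
  read '1': S3 → S1
  read '0': S1 → S2
  read '1': S2 → S4
  read '1': S4 → S0
  read '1': S0 → S2
  read '1': S2 → S4
  read '1': S4 → S0
  read '0': S0 → S5
  read '0': S5 → S0
  read '1': S0 → S2
  read '0': S2 → S3
  read '1': S3 → S1
  read '1': S1 → S1
  end S1, accepted
w3:
  start at S3
  read '1': S3 → S1
  read '0': S1 → S2
  read '0': S2 → S3
  read '1': S3 → S1
  read '0': S1 → S2
  read '0': S2 → S3
  read '1': S3 → S1
  read '0': S1 → S2
  read '1': S2 → S4
  read '1': S4 → S0
  read '1': S0 → S2
  read '1': S2 → S4
  read '1': S4 → S0
  end S0, rejected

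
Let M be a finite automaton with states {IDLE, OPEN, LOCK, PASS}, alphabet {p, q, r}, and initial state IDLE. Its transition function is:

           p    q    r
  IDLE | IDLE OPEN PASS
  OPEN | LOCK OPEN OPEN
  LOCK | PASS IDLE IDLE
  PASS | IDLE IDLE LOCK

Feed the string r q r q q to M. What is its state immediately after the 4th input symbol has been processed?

IDLE → PASS → IDLE → PASS → IDLE
After 4 symbols: IDLE.

IDLE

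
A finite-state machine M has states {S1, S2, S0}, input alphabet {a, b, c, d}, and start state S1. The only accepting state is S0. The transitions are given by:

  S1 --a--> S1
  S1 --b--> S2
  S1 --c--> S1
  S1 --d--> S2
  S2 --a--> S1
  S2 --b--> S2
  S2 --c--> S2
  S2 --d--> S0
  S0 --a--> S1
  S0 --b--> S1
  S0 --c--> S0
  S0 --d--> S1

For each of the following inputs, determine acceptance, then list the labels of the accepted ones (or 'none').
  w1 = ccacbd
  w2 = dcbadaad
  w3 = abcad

w1: Trace: S1 -c-> S1 -c-> S1 -a-> S1 -c-> S1 -b-> S2 -d-> S0  → end S0, accepted
w2: Trace: S1 -d-> S2 -c-> S2 -b-> S2 -a-> S1 -d-> S2 -a-> S1 -a-> S1 -d-> S2  → end S2, rejected
w3: Trace: S1 -a-> S1 -b-> S2 -c-> S2 -a-> S1 -d-> S2  → end S2, rejected

w1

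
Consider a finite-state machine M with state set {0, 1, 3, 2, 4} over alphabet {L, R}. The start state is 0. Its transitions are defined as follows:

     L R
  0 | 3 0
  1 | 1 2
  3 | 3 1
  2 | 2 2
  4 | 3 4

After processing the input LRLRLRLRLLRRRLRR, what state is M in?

Trace: 0 -L-> 3 -R-> 1 -L-> 1 -R-> 2 -L-> 2 -R-> 2 -L-> 2 -R-> 2 -L-> 2 -L-> 2 -R-> 2 -R-> 2 -R-> 2 -L-> 2 -R-> 2 -R-> 2

2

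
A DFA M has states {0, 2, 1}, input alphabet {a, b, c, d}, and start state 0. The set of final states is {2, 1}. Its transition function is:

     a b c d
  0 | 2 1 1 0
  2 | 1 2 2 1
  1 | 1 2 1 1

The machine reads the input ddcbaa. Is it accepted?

Yes

Trace: 0 -d-> 0 -d-> 0 -c-> 1 -b-> 2 -a-> 1 -a-> 1
End state 1 is accepting.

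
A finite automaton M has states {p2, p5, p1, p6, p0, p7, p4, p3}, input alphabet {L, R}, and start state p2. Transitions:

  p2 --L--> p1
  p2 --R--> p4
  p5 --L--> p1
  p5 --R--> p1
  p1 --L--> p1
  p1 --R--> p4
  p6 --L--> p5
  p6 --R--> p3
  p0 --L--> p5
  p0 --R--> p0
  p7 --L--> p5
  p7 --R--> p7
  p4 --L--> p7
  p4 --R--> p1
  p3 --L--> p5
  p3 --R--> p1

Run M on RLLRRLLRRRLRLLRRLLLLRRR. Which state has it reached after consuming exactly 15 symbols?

start at p2
read 'R': p2 → p4
read 'L': p4 → p7
read 'L': p7 → p5
read 'R': p5 → p1
read 'R': p1 → p4
read 'L': p4 → p7
read 'L': p7 → p5
read 'R': p5 → p1
read 'R': p1 → p4
read 'R': p4 → p1
read 'L': p1 → p1
read 'R': p1 → p4
read 'L': p4 → p7
read 'L': p7 → p5
read 'R': p5 → p1
After 15 symbols: p1.

p1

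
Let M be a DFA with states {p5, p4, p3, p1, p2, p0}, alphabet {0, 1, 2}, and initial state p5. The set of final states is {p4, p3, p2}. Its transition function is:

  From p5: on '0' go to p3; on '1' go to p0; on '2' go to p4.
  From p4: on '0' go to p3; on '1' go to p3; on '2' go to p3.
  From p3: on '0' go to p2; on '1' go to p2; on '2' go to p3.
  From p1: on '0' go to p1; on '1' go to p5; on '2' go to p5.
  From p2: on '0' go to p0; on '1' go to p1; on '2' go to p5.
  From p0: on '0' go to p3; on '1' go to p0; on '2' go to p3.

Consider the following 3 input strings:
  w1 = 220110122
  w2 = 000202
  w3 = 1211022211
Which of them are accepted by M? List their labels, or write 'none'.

w1: p5 → p4 → p3 → p2 → p1 → p5 → p3 → p2 → p5 → p4  → end p4, accepted
w2: p5 → p3 → p2 → p0 → p3 → p2 → p5  → end p5, rejected
w3: p5 → p0 → p3 → p2 → p1 → p1 → p5 → p4 → p3 → p2 → p1  → end p1, rejected

w1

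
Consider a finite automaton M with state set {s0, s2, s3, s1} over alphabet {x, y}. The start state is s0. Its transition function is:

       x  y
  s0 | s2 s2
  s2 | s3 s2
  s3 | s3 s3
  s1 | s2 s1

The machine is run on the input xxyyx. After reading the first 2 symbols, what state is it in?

Trace: s0 -x-> s2 -x-> s3
After 2 symbols: s3.

s3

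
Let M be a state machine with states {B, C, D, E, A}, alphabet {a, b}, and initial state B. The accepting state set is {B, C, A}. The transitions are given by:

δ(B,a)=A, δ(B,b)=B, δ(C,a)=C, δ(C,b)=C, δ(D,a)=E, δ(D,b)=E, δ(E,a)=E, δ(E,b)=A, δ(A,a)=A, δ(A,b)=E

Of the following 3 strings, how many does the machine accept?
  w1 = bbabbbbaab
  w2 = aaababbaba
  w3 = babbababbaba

w1: B → B → B → A → E → A → E → A → A → A → E  → end E, rejected
w2: B → A → A → A → E → E → A → E → E → A → A  → end A, accepted
w3: B → B → A → E → A → A → E → E → A → E → E → A → A  → end A, accepted

2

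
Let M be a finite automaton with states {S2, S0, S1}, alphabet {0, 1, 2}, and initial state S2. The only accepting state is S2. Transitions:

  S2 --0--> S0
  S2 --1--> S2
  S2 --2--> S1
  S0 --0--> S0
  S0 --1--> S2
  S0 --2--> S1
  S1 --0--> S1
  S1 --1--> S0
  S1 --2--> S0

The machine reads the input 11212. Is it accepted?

No

start at S2
read '1': S2 → S2
read '1': S2 → S2
read '2': S2 → S1
read '1': S1 → S0
read '2': S0 → S1
End state S1 is not accepting.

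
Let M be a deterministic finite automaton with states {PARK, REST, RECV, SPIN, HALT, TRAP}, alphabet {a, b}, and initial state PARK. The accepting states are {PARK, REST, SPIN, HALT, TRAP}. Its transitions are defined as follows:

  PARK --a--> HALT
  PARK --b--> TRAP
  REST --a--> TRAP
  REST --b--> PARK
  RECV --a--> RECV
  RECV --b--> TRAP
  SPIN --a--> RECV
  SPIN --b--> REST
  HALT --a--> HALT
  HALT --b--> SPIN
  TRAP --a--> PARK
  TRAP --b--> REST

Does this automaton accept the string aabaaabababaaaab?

Yes

PARK → HALT → HALT → SPIN → RECV → RECV → RECV → TRAP → PARK → TRAP → PARK → TRAP → PARK → HALT → HALT → HALT → SPIN
End state SPIN is accepting.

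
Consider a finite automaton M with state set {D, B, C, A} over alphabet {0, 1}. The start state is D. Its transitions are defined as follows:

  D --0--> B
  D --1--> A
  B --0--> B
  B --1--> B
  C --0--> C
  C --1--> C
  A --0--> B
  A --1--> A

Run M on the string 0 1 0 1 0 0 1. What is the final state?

D → B → B → B → B → B → B → B

B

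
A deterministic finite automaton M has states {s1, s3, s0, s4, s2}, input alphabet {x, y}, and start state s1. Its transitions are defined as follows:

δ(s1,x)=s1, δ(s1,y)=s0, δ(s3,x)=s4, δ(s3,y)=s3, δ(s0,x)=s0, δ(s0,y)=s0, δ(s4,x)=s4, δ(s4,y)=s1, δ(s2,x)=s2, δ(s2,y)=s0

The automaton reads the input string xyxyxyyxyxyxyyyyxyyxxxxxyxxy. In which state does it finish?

s1 → s1 → s0 → s0 → s0 → s0 → s0 → s0 → s0 → s0 → s0 → s0 → s0 → s0 → s0 → s0 → s0 → s0 → s0 → s0 → s0 → s0 → s0 → s0 → s0 → s0 → s0 → s0 → s0

s0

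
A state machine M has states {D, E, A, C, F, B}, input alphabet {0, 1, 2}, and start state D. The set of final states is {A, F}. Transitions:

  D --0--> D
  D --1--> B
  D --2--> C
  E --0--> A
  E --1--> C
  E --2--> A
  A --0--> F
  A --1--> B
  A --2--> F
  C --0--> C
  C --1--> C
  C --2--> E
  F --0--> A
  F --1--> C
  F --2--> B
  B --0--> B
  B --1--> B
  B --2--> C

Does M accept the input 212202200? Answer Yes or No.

start at D
read '2': D → C
read '1': C → C
read '2': C → E
read '2': E → A
read '0': A → F
read '2': F → B
read '2': B → C
read '0': C → C
read '0': C → C
End state C is not accepting.

No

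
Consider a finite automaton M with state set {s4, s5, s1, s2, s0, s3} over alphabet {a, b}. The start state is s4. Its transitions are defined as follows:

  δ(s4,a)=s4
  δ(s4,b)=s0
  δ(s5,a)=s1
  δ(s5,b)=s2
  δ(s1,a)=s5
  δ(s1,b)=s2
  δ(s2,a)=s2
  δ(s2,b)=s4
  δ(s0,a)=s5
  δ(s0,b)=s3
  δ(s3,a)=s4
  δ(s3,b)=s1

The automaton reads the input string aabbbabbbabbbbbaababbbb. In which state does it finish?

s4 → s4 → s4 → s0 → s3 → s1 → s5 → s2 → s4 → s0 → s5 → s2 → s4 → s0 → s3 → s1 → s5 → s1 → s2 → s2 → s4 → s0 → s3 → s1

s1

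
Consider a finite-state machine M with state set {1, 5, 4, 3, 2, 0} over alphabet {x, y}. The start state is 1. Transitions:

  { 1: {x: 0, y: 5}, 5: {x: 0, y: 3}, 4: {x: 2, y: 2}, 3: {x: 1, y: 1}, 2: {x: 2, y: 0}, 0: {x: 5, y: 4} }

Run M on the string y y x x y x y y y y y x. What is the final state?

2

1 → 5 → 3 → 1 → 0 → 4 → 2 → 0 → 4 → 2 → 0 → 4 → 2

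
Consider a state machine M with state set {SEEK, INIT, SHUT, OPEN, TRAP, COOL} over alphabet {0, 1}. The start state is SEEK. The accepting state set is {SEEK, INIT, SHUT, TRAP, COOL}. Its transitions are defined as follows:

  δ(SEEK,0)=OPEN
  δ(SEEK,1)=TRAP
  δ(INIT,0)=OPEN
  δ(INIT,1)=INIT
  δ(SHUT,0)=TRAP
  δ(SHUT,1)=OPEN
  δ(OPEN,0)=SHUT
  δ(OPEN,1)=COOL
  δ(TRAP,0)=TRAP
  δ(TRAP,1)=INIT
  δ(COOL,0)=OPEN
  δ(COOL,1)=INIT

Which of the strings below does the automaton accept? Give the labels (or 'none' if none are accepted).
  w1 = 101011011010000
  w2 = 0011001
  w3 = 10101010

w1: Trace: SEEK -1-> TRAP -0-> TRAP -1-> INIT -0-> OPEN -1-> COOL -1-> INIT -0-> OPEN -1-> COOL -1-> INIT -0-> OPEN -1-> COOL -0-> OPEN -0-> SHUT -0-> TRAP -0-> TRAP  → end TRAP, accepted
w2: Trace: SEEK -0-> OPEN -0-> SHUT -1-> OPEN -1-> COOL -0-> OPEN -0-> SHUT -1-> OPEN  → end OPEN, rejected
w3: Trace: SEEK -1-> TRAP -0-> TRAP -1-> INIT -0-> OPEN -1-> COOL -0-> OPEN -1-> COOL -0-> OPEN  → end OPEN, rejected

w1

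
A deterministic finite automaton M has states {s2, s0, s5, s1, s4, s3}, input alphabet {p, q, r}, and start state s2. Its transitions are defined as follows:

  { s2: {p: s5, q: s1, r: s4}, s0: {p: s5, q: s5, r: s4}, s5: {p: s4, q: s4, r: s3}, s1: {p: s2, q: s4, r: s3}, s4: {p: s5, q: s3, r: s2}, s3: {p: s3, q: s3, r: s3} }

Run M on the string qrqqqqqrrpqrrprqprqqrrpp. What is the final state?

s3

s2 → s1 → s3 → s3 → s3 → s3 → s3 → s3 → s3 → s3 → s3 → s3 → s3 → s3 → s3 → s3 → s3 → s3 → s3 → s3 → s3 → s3 → s3 → s3 → s3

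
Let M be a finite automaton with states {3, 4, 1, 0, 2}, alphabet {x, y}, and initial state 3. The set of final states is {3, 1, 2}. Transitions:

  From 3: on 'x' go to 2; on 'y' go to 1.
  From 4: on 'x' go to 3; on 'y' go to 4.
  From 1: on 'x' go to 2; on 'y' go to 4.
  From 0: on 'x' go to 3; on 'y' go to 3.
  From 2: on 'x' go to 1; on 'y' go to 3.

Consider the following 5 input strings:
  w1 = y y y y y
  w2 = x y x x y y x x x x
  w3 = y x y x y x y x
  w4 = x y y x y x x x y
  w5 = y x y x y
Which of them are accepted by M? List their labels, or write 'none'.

w2, w3, w4, w5

w1: 3 → 1 → 4 → 4 → 4 → 4  → end 4, rejected
w2: 3 → 2 → 3 → 2 → 1 → 4 → 4 → 3 → 2 → 1 → 2  → end 2, accepted
w3: 3 → 1 → 2 → 3 → 2 → 3 → 2 → 3 → 2  → end 2, accepted
w4: 3 → 2 → 3 → 1 → 2 → 3 → 2 → 1 → 2 → 3  → end 3, accepted
w5: 3 → 1 → 2 → 3 → 2 → 3  → end 3, accepted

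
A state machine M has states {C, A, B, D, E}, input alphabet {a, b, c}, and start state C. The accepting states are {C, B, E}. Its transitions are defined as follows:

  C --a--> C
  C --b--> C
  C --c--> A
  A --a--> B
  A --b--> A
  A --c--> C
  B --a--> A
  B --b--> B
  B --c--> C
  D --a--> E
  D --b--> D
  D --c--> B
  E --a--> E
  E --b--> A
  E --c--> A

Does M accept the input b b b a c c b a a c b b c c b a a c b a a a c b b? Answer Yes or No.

No

start at C
read 'b': C → C
read 'b': C → C
read 'b': C → C
read 'a': C → C
read 'c': C → A
read 'c': A → C
read 'b': C → C
read 'a': C → C
read 'a': C → C
read 'c': C → A
read 'b': A → A
read 'b': A → A
read 'c': A → C
read 'c': C → A
read 'b': A → A
read 'a': A → B
read 'a': B → A
read 'c': A → C
read 'b': C → C
read 'a': C → C
read 'a': C → C
read 'a': C → C
read 'c': C → A
read 'b': A → A
read 'b': A → A
End state A is not accepting.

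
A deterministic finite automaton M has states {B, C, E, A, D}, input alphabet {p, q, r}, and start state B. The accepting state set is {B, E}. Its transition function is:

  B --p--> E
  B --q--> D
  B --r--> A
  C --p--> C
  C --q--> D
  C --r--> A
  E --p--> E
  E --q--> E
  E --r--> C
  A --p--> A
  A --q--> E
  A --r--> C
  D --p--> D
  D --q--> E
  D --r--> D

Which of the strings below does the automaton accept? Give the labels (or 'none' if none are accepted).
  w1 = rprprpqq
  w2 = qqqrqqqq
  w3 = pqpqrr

w1, w2

w1: B → A → A → C → C → A → A → E → E  → end E, accepted
w2: B → D → E → E → C → D → E → E → E  → end E, accepted
w3: B → E → E → E → E → C → A  → end A, rejected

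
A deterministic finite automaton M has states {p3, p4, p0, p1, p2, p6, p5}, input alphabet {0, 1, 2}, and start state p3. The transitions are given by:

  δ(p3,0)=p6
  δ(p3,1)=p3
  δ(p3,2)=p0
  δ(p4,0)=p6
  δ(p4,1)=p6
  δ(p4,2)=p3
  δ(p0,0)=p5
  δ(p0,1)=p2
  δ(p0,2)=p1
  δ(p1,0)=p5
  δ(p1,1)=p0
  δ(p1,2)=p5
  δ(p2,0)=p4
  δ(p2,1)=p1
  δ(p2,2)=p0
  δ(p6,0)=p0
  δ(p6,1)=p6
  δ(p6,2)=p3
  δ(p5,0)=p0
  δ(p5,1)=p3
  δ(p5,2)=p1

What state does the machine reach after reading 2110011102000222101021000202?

p1

Trace: p3 -2-> p0 -1-> p2 -1-> p1 -0-> p5 -0-> p0 -1-> p2 -1-> p1 -1-> p0 -0-> p5 -2-> p1 -0-> p5 -0-> p0 -0-> p5 -2-> p1 -2-> p5 -2-> p1 -1-> p0 -0-> p5 -1-> p3 -0-> p6 -2-> p3 -1-> p3 -0-> p6 -0-> p0 -0-> p5 -2-> p1 -0-> p5 -2-> p1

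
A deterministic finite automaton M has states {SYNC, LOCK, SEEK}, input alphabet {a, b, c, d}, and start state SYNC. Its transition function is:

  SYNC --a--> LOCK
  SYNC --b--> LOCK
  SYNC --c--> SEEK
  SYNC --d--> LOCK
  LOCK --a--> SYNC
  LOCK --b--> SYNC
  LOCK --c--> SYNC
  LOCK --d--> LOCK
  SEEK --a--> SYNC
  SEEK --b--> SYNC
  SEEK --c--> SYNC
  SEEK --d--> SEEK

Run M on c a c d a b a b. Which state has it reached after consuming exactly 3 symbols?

Trace: SYNC -c-> SEEK -a-> SYNC -c-> SEEK
After 3 symbols: SEEK.

SEEK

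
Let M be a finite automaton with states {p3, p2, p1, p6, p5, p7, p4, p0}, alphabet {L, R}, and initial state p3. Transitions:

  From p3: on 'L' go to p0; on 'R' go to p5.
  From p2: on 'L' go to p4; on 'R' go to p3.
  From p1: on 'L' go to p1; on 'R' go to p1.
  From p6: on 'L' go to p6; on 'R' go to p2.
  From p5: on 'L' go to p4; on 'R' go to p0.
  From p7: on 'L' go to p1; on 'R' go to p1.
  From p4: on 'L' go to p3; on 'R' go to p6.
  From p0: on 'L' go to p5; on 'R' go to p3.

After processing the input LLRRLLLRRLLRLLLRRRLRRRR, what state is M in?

Trace: p3 -L-> p0 -L-> p5 -R-> p0 -R-> p3 -L-> p0 -L-> p5 -L-> p4 -R-> p6 -R-> p2 -L-> p4 -L-> p3 -R-> p5 -L-> p4 -L-> p3 -L-> p0 -R-> p3 -R-> p5 -R-> p0 -L-> p5 -R-> p0 -R-> p3 -R-> p5 -R-> p0

p0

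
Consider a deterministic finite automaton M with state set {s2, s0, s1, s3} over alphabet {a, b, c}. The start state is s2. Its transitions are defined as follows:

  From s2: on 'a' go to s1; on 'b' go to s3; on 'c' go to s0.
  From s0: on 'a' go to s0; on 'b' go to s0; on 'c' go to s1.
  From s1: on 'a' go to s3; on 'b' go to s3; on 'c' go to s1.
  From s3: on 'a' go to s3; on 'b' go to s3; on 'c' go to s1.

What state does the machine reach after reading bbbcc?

s2 → s3 → s3 → s3 → s1 → s1

s1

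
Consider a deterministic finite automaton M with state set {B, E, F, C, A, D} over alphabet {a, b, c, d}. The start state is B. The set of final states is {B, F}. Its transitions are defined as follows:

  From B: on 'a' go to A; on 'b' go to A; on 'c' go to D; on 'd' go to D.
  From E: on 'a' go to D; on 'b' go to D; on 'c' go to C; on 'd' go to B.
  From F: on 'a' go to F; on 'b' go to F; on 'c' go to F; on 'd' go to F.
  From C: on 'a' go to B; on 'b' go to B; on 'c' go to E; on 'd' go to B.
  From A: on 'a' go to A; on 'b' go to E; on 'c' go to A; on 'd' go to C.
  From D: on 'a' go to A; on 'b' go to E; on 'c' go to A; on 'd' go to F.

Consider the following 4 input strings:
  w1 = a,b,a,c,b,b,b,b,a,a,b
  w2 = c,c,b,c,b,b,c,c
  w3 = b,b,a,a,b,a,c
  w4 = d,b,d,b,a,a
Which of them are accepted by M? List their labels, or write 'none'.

w1: Trace: B -a-> A -b-> E -a-> D -c-> A -b-> E -b-> D -b-> E -b-> D -a-> A -a-> A -b-> E  → end E, rejected
w2: Trace: B -c-> D -c-> A -b-> E -c-> C -b-> B -b-> A -c-> A -c-> A  → end A, rejected
w3: Trace: B -b-> A -b-> E -a-> D -a-> A -b-> E -a-> D -c-> A  → end A, rejected
w4: Trace: B -d-> D -b-> E -d-> B -b-> A -a-> A -a-> A  → end A, rejected

none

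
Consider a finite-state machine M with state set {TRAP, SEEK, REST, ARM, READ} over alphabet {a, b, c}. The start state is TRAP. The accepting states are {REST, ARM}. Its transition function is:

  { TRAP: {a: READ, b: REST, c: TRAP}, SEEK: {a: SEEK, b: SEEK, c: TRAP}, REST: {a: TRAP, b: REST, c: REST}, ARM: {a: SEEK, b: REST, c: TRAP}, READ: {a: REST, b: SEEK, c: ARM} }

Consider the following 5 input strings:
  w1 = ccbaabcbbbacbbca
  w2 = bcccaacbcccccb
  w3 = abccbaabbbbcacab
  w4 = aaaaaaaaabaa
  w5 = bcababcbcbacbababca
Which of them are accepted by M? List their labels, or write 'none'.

w1: TRAP → TRAP → TRAP → REST → TRAP → READ → SEEK → TRAP → REST → REST → REST → TRAP → TRAP → REST → REST → REST → TRAP  → end TRAP, rejected
w2: TRAP → REST → REST → REST → REST → TRAP → READ → ARM → REST → REST → REST → REST → REST → REST → REST  → end REST, accepted
w3: TRAP → READ → SEEK → TRAP → TRAP → REST → TRAP → READ → SEEK → SEEK → SEEK → SEEK → TRAP → READ → ARM → SEEK → SEEK  → end SEEK, rejected
w4: TRAP → READ → REST → TRAP → READ → REST → TRAP → READ → REST → TRAP → REST → TRAP → READ  → end READ, rejected
w5: TRAP → REST → REST → TRAP → REST → TRAP → REST → REST → REST → REST → REST → TRAP → TRAP → REST → TRAP → REST → TRAP → REST → REST → TRAP  → end TRAP, rejected

w2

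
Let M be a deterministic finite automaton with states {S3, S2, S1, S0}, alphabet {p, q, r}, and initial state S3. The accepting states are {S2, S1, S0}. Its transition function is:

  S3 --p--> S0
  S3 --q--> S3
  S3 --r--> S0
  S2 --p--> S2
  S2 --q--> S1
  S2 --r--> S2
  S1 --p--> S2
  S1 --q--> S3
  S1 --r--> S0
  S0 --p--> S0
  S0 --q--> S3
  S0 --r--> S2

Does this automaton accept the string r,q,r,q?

Trace: S3 -r-> S0 -q-> S3 -r-> S0 -q-> S3
End state S3 is not accepting.

No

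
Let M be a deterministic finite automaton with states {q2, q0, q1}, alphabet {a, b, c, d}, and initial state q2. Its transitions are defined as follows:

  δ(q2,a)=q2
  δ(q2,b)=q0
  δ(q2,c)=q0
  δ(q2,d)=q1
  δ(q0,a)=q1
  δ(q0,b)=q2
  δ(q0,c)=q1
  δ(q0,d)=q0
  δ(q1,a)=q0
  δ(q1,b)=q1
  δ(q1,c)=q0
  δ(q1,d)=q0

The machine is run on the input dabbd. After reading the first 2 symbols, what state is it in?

q2 → q1 → q0
After 2 symbols: q0.

q0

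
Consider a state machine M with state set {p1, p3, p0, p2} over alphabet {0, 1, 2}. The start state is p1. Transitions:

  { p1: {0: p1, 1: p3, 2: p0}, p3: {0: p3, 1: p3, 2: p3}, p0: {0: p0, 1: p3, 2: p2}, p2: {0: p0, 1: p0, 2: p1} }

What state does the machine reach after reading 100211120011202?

start at p1
read '1': p1 → p3
read '0': p3 → p3
read '0': p3 → p3
read '2': p3 → p3
read '1': p3 → p3
read '1': p3 → p3
read '1': p3 → p3
read '2': p3 → p3
read '0': p3 → p3
read '0': p3 → p3
read '1': p3 → p3
read '1': p3 → p3
read '2': p3 → p3
read '0': p3 → p3
read '2': p3 → p3

p3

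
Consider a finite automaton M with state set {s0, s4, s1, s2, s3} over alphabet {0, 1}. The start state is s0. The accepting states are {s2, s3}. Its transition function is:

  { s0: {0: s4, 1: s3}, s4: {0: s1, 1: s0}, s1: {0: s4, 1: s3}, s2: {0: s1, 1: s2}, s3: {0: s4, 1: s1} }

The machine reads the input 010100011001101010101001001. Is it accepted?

start at s0
read '0': s0 → s4
read '1': s4 → s0
read '0': s0 → s4
read '1': s4 → s0
read '0': s0 → s4
read '0': s4 → s1
read '0': s1 → s4
read '1': s4 → s0
read '1': s0 → s3
read '0': s3 → s4
read '0': s4 → s1
read '1': s1 → s3
read '1': s3 → s1
read '0': s1 → s4
read '1': s4 → s0
read '0': s0 → s4
read '1': s4 → s0
read '0': s0 → s4
read '1': s4 → s0
read '0': s0 → s4
read '1': s4 → s0
read '0': s0 → s4
read '0': s4 → s1
read '1': s1 → s3
read '0': s3 → s4
read '0': s4 → s1
read '1': s1 → s3
End state s3 is accepting.

Yes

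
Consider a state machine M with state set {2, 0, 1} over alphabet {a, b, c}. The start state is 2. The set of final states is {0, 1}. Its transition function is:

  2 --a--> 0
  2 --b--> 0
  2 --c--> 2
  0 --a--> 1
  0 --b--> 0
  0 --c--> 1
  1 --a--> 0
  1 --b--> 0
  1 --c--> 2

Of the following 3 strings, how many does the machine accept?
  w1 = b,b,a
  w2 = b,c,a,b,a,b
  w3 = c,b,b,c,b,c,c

2

w1: Trace: 2 -b-> 0 -b-> 0 -a-> 1  → end 1, accepted
w2: Trace: 2 -b-> 0 -c-> 1 -a-> 0 -b-> 0 -a-> 1 -b-> 0  → end 0, accepted
w3: Trace: 2 -c-> 2 -b-> 0 -b-> 0 -c-> 1 -b-> 0 -c-> 1 -c-> 2  → end 2, rejected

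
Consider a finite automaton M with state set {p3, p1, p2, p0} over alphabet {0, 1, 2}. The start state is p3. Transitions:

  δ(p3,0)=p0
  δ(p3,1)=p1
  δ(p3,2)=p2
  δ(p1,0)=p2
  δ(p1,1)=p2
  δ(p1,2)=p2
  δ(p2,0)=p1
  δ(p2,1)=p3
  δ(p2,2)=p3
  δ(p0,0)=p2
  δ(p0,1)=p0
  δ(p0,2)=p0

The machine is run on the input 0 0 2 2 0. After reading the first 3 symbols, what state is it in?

p3

p3 → p0 → p2 → p3
After 3 symbols: p3.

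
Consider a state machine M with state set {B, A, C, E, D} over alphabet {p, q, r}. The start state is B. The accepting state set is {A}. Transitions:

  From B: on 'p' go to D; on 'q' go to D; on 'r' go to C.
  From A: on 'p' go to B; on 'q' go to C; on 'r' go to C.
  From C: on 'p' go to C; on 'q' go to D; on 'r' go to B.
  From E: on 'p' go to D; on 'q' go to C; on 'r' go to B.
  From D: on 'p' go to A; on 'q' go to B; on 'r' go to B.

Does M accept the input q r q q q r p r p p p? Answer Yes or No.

start at B
read 'q': B → D
read 'r': D → B
read 'q': B → D
read 'q': D → B
read 'q': B → D
read 'r': D → B
read 'p': B → D
read 'r': D → B
read 'p': B → D
read 'p': D → A
read 'p': A → B
End state B is not accepting.

No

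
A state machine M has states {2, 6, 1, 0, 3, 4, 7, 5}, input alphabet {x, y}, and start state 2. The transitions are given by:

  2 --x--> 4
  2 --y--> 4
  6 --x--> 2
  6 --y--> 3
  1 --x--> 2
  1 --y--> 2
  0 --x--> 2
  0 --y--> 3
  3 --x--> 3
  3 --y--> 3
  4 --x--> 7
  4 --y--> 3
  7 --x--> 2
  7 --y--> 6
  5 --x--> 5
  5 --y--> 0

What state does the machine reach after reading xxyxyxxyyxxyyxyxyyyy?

3

2 → 4 → 7 → 6 → 2 → 4 → 7 → 2 → 4 → 3 → 3 → 3 → 3 → 3 → 3 → 3 → 3 → 3 → 3 → 3 → 3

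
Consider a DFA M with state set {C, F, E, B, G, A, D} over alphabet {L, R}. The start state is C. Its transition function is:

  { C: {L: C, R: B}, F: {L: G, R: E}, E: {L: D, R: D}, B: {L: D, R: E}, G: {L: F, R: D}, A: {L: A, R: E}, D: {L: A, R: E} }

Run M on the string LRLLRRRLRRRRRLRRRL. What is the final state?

D

Trace: C -L-> C -R-> B -L-> D -L-> A -R-> E -R-> D -R-> E -L-> D -R-> E -R-> D -R-> E -R-> D -R-> E -L-> D -R-> E -R-> D -R-> E -L-> D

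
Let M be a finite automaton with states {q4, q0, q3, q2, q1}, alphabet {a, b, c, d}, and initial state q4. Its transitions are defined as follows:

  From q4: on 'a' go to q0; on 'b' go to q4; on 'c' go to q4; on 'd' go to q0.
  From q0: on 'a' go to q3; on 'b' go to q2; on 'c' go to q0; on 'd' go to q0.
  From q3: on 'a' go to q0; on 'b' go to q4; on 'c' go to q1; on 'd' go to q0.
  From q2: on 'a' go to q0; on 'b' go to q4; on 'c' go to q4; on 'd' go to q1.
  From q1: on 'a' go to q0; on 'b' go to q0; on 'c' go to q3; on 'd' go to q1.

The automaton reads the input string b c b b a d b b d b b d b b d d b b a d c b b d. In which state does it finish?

start at q4
read 'b': q4 → q4
read 'c': q4 → q4
read 'b': q4 → q4
read 'b': q4 → q4
read 'a': q4 → q0
read 'd': q0 → q0
read 'b': q0 → q2
read 'b': q2 → q4
read 'd': q4 → q0
read 'b': q0 → q2
read 'b': q2 → q4
read 'd': q4 → q0
read 'b': q0 → q2
read 'b': q2 → q4
read 'd': q4 → q0
read 'd': q0 → q0
read 'b': q0 → q2
read 'b': q2 → q4
read 'a': q4 → q0
read 'd': q0 → q0
read 'c': q0 → q0
read 'b': q0 → q2
read 'b': q2 → q4
read 'd': q4 → q0

q0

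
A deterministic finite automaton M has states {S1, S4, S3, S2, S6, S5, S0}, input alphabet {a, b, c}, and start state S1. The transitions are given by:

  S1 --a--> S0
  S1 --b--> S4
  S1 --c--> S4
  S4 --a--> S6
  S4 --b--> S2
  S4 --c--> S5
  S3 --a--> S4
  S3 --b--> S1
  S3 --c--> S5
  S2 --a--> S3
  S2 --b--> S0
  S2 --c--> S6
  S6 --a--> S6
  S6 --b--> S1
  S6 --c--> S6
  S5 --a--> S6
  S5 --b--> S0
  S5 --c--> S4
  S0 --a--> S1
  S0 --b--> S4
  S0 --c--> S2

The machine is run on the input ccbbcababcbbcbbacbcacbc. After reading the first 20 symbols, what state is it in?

Trace: S1 -c-> S4 -c-> S5 -b-> S0 -b-> S4 -c-> S5 -a-> S6 -b-> S1 -a-> S0 -b-> S4 -c-> S5 -b-> S0 -b-> S4 -c-> S5 -b-> S0 -b-> S4 -a-> S6 -c-> S6 -b-> S1 -c-> S4 -a-> S6
After 20 symbols: S6.

S6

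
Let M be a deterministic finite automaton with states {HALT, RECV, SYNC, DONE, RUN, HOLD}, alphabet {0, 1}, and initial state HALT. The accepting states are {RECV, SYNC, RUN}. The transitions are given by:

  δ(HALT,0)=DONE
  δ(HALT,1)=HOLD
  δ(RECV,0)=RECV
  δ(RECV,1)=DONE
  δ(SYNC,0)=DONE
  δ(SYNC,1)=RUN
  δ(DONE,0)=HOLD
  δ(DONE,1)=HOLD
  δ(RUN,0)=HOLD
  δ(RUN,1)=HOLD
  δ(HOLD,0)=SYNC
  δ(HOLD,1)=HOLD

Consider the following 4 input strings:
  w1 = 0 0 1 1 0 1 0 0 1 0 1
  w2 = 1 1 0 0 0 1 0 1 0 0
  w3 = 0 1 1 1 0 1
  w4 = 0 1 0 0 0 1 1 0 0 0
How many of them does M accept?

2

w1: HALT → DONE → HOLD → HOLD → HOLD → SYNC → RUN → HOLD → SYNC → RUN → HOLD → HOLD  → end HOLD, rejected
w2: HALT → HOLD → HOLD → SYNC → DONE → HOLD → HOLD → SYNC → RUN → HOLD → SYNC  → end SYNC, accepted
w3: HALT → DONE → HOLD → HOLD → HOLD → SYNC → RUN  → end RUN, accepted
w4: HALT → DONE → HOLD → SYNC → DONE → HOLD → HOLD → HOLD → SYNC → DONE → HOLD  → end HOLD, rejected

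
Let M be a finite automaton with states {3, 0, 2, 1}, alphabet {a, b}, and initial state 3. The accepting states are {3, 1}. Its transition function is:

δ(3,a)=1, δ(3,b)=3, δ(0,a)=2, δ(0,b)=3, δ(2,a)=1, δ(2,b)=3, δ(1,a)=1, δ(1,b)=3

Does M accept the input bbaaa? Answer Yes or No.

Trace: 3 -b-> 3 -b-> 3 -a-> 1 -a-> 1 -a-> 1
End state 1 is accepting.

Yes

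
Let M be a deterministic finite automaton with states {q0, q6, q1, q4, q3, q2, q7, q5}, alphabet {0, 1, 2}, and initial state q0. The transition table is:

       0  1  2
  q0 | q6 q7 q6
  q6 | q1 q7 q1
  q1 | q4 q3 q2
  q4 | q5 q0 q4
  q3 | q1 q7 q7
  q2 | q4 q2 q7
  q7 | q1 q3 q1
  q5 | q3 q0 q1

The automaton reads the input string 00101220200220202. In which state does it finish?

q1

Trace: q0 -0-> q6 -0-> q1 -1-> q3 -0-> q1 -1-> q3 -2-> q7 -2-> q1 -0-> q4 -2-> q4 -0-> q5 -0-> q3 -2-> q7 -2-> q1 -0-> q4 -2-> q4 -0-> q5 -2-> q1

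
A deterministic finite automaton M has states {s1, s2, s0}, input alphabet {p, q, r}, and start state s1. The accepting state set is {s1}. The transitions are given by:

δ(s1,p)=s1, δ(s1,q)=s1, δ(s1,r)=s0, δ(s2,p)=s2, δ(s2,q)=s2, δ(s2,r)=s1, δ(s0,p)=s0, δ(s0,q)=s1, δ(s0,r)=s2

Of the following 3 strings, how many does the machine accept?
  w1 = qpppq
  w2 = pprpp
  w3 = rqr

1

w1:
  start at s1
  read 'q': s1 → s1
  read 'p': s1 → s1
  read 'p': s1 → s1
  read 'p': s1 → s1
  read 'q': s1 → s1
  end s1, accepted
w2:
  start at s1
  read 'p': s1 → s1
  read 'p': s1 → s1
  read 'r': s1 → s0
  read 'p': s0 → s0
  read 'p': s0 → s0
  end s0, rejected
w3:
  start at s1
  read 'r': s1 → s0
  read 'q': s0 → s1
  read 'r': s1 → s0
  end s0, rejected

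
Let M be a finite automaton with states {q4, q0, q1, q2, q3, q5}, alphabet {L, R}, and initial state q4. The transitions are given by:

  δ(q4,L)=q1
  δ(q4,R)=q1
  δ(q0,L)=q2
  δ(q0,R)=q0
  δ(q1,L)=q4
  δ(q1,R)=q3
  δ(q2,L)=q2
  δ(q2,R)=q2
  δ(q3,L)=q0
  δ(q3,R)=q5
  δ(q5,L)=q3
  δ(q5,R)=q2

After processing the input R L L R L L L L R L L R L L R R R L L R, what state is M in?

q2

q4 → q1 → q4 → q1 → q3 → q0 → q2 → q2 → q2 → q2 → q2 → q2 → q2 → q2 → q2 → q2 → q2 → q2 → q2 → q2 → q2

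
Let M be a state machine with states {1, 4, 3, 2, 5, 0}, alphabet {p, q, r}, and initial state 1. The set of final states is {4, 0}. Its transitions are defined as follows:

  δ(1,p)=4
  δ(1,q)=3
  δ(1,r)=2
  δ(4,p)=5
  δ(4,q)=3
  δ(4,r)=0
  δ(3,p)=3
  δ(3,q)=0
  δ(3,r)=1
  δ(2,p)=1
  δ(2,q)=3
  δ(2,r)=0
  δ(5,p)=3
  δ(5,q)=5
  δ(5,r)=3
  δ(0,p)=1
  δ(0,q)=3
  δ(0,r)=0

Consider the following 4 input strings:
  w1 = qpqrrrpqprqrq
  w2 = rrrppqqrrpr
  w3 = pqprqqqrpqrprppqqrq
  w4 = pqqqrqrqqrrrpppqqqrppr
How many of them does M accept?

0

w1:
  start at 1
  read 'q': 1 → 3
  read 'p': 3 → 3
  read 'q': 3 → 0
  read 'r': 0 → 0
  read 'r': 0 → 0
  read 'r': 0 → 0
  read 'p': 0 → 1
  read 'q': 1 → 3
  read 'p': 3 → 3
  read 'r': 3 → 1
  read 'q': 1 → 3
  read 'r': 3 → 1
  read 'q': 1 → 3
  end 3, rejected
w2:
  start at 1
  read 'r': 1 → 2
  read 'r': 2 → 0
  read 'r': 0 → 0
  read 'p': 0 → 1
  read 'p': 1 → 4
  read 'q': 4 → 3
  read 'q': 3 → 0
  read 'r': 0 → 0
  read 'r': 0 → 0
  read 'p': 0 → 1
  read 'r': 1 → 2
  end 2, rejected
w3:
  start at 1
  read 'p': 1 → 4
  read 'q': 4 → 3
  read 'p': 3 → 3
  read 'r': 3 → 1
  read 'q': 1 → 3
  read 'q': 3 → 0
  read 'q': 0 → 3
  read 'r': 3 → 1
  read 'p': 1 → 4
  read 'q': 4 → 3
  read 'r': 3 → 1
  read 'p': 1 → 4
  read 'r': 4 → 0
  read 'p': 0 → 1
  read 'p': 1 → 4
  read 'q': 4 → 3
  read 'q': 3 → 0
  read 'r': 0 → 0
  read 'q': 0 → 3
  end 3, rejected
w4:
  start at 1
  read 'p': 1 → 4
  read 'q': 4 → 3
  read 'q': 3 → 0
  read 'q': 0 → 3
  read 'r': 3 → 1
  read 'q': 1 → 3
  read 'r': 3 → 1
  read 'q': 1 → 3
  read 'q': 3 → 0
  read 'r': 0 → 0
  read 'r': 0 → 0
  read 'r': 0 → 0
  read 'p': 0 → 1
  read 'p': 1 → 4
  read 'p': 4 → 5
  read 'q': 5 → 5
  read 'q': 5 → 5
  read 'q': 5 → 5
  read 'r': 5 → 3
  read 'p': 3 → 3
  read 'p': 3 → 3
  read 'r': 3 → 1
  end 1, rejected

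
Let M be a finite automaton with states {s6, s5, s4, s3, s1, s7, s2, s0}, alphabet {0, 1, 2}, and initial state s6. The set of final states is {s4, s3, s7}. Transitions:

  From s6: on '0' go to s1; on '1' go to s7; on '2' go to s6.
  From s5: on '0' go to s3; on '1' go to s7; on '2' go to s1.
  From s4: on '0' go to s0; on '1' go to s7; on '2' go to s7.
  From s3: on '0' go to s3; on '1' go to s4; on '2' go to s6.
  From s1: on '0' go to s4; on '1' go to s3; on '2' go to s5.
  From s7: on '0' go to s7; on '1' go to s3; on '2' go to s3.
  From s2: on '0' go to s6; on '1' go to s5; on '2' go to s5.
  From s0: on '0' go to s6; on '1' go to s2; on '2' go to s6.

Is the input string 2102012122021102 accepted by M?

s6 → s6 → s7 → s7 → s3 → s3 → s4 → s7 → s3 → s6 → s6 → s1 → s5 → s7 → s3 → s3 → s6
End state s6 is not accepting.

No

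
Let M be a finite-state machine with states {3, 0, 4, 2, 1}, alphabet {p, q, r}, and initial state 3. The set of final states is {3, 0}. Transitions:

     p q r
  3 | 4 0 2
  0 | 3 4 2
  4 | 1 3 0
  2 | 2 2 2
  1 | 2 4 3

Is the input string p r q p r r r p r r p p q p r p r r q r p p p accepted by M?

No

3 → 4 → 0 → 4 → 1 → 3 → 2 → 2 → 2 → 2 → 2 → 2 → 2 → 2 → 2 → 2 → 2 → 2 → 2 → 2 → 2 → 2 → 2 → 2
End state 2 is not accepting.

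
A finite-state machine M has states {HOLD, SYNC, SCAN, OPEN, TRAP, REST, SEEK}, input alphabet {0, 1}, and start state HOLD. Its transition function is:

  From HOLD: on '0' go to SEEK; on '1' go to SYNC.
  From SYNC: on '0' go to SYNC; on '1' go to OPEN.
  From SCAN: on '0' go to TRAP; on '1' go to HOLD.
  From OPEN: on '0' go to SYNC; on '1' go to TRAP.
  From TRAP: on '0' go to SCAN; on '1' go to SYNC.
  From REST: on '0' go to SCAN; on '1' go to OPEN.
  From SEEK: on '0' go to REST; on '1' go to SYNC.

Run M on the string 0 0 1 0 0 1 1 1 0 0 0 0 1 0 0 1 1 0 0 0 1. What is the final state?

Trace: HOLD -0-> SEEK -0-> REST -1-> OPEN -0-> SYNC -0-> SYNC -1-> OPEN -1-> TRAP -1-> SYNC -0-> SYNC -0-> SYNC -0-> SYNC -0-> SYNC -1-> OPEN -0-> SYNC -0-> SYNC -1-> OPEN -1-> TRAP -0-> SCAN -0-> TRAP -0-> SCAN -1-> HOLD

HOLD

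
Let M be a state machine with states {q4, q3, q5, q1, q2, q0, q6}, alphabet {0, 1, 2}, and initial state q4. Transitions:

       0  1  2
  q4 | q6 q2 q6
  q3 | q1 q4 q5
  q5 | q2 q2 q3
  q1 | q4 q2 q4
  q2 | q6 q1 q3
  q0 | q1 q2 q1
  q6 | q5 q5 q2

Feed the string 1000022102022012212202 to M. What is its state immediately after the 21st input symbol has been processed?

q4 → q2 → q6 → q5 → q2 → q6 → q2 → q3 → q4 → q6 → q2 → q6 → q2 → q3 → q1 → q2 → q3 → q5 → q2 → q3 → q5 → q2
After 21 symbols: q2.

q2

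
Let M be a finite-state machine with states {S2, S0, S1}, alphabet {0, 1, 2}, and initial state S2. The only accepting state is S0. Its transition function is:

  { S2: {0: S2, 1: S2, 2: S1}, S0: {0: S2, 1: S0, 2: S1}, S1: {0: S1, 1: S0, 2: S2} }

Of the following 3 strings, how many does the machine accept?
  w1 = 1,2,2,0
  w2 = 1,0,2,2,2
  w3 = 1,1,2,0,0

0

w1: Trace: S2 -1-> S2 -2-> S1 -2-> S2 -0-> S2  → end S2, rejected
w2: Trace: S2 -1-> S2 -0-> S2 -2-> S1 -2-> S2 -2-> S1  → end S1, rejected
w3: Trace: S2 -1-> S2 -1-> S2 -2-> S1 -0-> S1 -0-> S1  → end S1, rejected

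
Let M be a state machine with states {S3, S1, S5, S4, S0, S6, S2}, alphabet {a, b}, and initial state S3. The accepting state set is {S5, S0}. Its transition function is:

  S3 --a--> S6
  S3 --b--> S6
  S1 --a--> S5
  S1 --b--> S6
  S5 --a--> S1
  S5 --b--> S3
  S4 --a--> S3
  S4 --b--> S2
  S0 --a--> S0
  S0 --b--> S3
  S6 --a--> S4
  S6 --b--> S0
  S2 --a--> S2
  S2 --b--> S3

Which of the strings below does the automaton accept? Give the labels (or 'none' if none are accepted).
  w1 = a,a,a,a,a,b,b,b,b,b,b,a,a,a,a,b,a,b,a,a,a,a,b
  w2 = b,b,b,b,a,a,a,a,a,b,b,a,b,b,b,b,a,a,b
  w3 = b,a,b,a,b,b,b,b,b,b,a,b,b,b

w1, w3

w1: Trace: S3 -a-> S6 -a-> S4 -a-> S3 -a-> S6 -a-> S4 -b-> S2 -b-> S3 -b-> S6 -b-> S0 -b-> S3 -b-> S6 -a-> S4 -a-> S3 -a-> S6 -a-> S4 -b-> S2 -a-> S2 -b-> S3 -a-> S6 -a-> S4 -a-> S3 -a-> S6 -b-> S0  → end S0, accepted
w2: Trace: S3 -b-> S6 -b-> S0 -b-> S3 -b-> S6 -a-> S4 -a-> S3 -a-> S6 -a-> S4 -a-> S3 -b-> S6 -b-> S0 -a-> S0 -b-> S3 -b-> S6 -b-> S0 -b-> S3 -a-> S6 -a-> S4 -b-> S2  → end S2, rejected
w3: Trace: S3 -b-> S6 -a-> S4 -b-> S2 -a-> S2 -b-> S3 -b-> S6 -b-> S0 -b-> S3 -b-> S6 -b-> S0 -a-> S0 -b-> S3 -b-> S6 -b-> S0  → end S0, accepted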